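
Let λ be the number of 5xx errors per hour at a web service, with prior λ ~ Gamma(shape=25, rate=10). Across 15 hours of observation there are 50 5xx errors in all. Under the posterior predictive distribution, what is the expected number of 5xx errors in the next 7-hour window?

21

Total count 50 over total exposure 15 hours.
Posterior: α' = 25 + 50 = 75, β' = 10 + 15 = 25.
Predictive mean over a 7-hour window = T·E[λ|data] = 7·75/25 = 21.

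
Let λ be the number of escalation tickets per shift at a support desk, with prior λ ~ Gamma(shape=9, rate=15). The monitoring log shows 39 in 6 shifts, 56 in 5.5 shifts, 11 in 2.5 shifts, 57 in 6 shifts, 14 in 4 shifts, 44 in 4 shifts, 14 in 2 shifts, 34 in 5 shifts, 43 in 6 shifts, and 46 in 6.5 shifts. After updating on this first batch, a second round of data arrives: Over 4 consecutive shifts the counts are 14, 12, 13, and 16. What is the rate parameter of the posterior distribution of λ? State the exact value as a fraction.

133/2

Total count: 39 + 56 + 11 + 57 + 14 + 44 + 14 + 34 + 43 + 46 = 358.
Total exposure: 6 + 5.5 + 2.5 + 6 + 4 + 4 + 2 + 5 + 6 + 6.5 = 47.5 shifts.
After the first batch: Gamma(9 + 358, 15 + 47.5) = Gamma(367, 125/2).
Total count: 14 + 12 + 13 + 16 = 55.
Total exposure: 4 shifts.
After the second batch: Gamma(367 + 55, 125/2 + 4) = Gamma(422, 133/2).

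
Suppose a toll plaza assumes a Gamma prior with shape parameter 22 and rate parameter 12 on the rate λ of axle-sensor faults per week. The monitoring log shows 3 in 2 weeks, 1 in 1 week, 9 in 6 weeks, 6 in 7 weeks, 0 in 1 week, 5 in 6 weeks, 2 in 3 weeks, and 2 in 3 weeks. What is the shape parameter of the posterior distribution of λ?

50

Total count: 3 + 1 + 9 + 6 + 0 + 5 + 2 + 2 = 28.
Total exposure: 2 + 1 + 6 + 7 + 1 + 6 + 3 + 3 = 29 weeks.
Gamma(α, β) with Poisson data over total exposure Σt gives posterior Gamma(α+Σx, β+Σt) = Gamma(50, 41).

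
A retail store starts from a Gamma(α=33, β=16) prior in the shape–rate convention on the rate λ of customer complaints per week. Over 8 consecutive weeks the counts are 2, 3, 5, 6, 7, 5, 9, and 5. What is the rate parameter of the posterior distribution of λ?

Total count: 2 + 3 + 5 + 6 + 7 + 5 + 9 + 5 = 42.
Total exposure: 8 weeks.
Gamma(α, β) with Poisson data over total exposure Σt gives posterior Gamma(α+Σx, β+Σt) = Gamma(75, 24).

24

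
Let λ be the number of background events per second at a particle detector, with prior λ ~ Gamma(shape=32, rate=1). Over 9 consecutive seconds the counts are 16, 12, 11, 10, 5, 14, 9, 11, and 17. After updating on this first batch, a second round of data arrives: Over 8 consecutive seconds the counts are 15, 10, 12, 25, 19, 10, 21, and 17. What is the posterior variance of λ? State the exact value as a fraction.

133/162

Total count: 16 + 12 + 11 + 10 + 5 + 14 + 9 + 11 + 17 = 105.
Total exposure: 9 seconds.
After the first batch: Gamma(32 + 105, 1 + 9) = Gamma(137, 10).
Total count: 15 + 10 + 12 + 25 + 19 + 10 + 21 + 17 = 129.
Total exposure: 8 seconds.
After the second batch: Gamma(137 + 129, 10 + 8) = Gamma(266, 18).
Posterior variance = α'/β'² = 266/324 = 133/162.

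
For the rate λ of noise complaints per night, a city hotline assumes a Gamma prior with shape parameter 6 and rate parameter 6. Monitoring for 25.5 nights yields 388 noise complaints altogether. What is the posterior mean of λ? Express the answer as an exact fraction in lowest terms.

Total count 388 over total exposure 25.5 nights.
The Gamma prior is conjugate for the Poisson rate, so λ | data ~ Gamma(6+388, 6+25.5) = Gamma(394, 63/2).
Posterior mean = α'/β' = 394/(63/2) = 788/63.

788/63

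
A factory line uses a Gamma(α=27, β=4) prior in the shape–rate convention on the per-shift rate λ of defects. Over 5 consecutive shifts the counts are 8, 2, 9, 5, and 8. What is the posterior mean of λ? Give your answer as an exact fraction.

59/9

Total count: 8 + 2 + 9 + 5 + 8 = 32.
Total exposure: 5 shifts.
The Gamma prior is conjugate for the Poisson rate, so λ | data ~ Gamma(27+32, 4+5) = Gamma(59, 9).
Posterior mean = α'/β' = 59/9.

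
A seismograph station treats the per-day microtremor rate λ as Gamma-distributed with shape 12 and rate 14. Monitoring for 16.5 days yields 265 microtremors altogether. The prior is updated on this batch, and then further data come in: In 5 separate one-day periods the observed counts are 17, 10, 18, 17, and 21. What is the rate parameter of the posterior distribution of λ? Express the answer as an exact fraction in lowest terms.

71/2

Total count 265 over total exposure 16.5 days.
After the first batch: Gamma(12 + 265, 14 + 16.5) = Gamma(277, 61/2).
Total count: 17 + 10 + 18 + 17 + 21 = 83.
Total exposure: 5 days.
After the second batch: Gamma(277 + 83, 61/2 + 5) = Gamma(360, 71/2).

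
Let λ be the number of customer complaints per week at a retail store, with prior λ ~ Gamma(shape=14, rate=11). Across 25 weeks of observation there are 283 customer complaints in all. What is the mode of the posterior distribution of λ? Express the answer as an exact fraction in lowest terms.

Total count 283 over total exposure 25 weeks.
Gamma(α, β) with Poisson data over total exposure Σt gives posterior Gamma(α+Σx, β+Σt) = Gamma(297, 36).
Posterior mode = (α'−1)/β' = 296/36 = 74/9.

74/9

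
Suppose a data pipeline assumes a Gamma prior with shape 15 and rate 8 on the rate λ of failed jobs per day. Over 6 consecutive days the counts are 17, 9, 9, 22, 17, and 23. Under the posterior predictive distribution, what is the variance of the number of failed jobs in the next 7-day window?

84

Total count: 17 + 9 + 9 + 22 + 17 + 23 = 97.
Total exposure: 6 days.
Gamma(α, β) with Poisson data over total exposure Σt gives posterior Gamma(α+Σx, β+Σt) = Gamma(112, 14).
The posterior predictive for a window of length T is Negative Binomial with variance T·α'·(β'+T)/β'² = 7·112·21/196 = 84.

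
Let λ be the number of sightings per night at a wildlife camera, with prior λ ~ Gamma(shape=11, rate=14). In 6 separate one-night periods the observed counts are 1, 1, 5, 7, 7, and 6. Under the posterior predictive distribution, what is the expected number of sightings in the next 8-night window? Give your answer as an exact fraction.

76/5

Total count: 1 + 1 + 5 + 7 + 7 + 6 = 27.
Total exposure: 6 nights.
Gamma(α, β) with Poisson data over total exposure Σt gives posterior Gamma(α+Σx, β+Σt) = Gamma(38, 20).
Predictive mean over an 8-night window = T·E[λ|data] = 8·38/20 = 76/5.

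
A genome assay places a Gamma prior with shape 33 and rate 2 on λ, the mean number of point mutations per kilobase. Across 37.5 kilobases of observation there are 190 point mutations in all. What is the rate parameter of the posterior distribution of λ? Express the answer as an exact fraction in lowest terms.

Total count 190 over total exposure 37.5 kilobases.
Conjugate update: add total count to the shape and total exposure to the rate, giving Gamma(223, 79/2).

79/2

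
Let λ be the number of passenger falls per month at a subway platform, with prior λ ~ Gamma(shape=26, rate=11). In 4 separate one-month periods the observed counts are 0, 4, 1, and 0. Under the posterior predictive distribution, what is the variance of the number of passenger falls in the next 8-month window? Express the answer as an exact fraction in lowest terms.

Total count: 0 + 4 + 1 + 0 = 5.
Total exposure: 4 months.
Posterior: α' = 26 + 5 = 31, β' = 11 + 4 = 15.
The posterior predictive for a window of length T is Negative Binomial with variance T·α'·(β'+T)/β'² = 8·31·23/225 = 5704/225.

5704/225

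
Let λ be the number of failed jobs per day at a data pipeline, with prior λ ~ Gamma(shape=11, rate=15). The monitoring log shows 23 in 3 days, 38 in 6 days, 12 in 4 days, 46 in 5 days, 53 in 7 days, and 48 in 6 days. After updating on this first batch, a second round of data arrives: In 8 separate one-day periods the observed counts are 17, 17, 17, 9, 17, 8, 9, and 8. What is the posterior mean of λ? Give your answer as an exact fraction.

Total count: 23 + 38 + 12 + 46 + 53 + 48 = 220.
Total exposure: 3 + 6 + 4 + 5 + 7 + 6 = 31 days.
After the first batch: Gamma(11 + 220, 15 + 31) = Gamma(231, 46).
Total count: 17 + 17 + 17 + 9 + 17 + 8 + 9 + 8 = 102.
Total exposure: 8 days.
After the second batch: Gamma(231 + 102, 46 + 8) = Gamma(333, 54).
Posterior mean = α'/β' = 333/54 = 37/6.

37/6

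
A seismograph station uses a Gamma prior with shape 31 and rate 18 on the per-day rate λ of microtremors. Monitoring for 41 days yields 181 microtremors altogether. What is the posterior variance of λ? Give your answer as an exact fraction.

Total count 181 over total exposure 41 days.
Conjugate update: add total count to the shape and total exposure to the rate, giving Gamma(212, 59).
Posterior variance = α'/β'² = 212/3481.

212/3481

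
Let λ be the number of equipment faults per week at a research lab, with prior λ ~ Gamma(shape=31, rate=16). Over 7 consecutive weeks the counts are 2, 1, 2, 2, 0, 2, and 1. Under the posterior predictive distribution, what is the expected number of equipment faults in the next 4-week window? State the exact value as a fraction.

164/23

Total count: 2 + 1 + 2 + 2 + 0 + 2 + 1 = 10.
Total exposure: 7 weeks.
Posterior: α' = 31 + 10 = 41, β' = 16 + 7 = 23.
Predictive mean over a 4-week window = T·E[λ|data] = 4·41/23 = 164/23.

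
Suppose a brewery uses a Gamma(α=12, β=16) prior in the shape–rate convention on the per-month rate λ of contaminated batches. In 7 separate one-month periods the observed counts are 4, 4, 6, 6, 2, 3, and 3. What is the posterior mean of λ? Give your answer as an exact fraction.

40/23

Total count: 4 + 4 + 6 + 6 + 2 + 3 + 3 = 28.
Total exposure: 7 months.
By Gamma–Poisson conjugacy, the posterior is Gamma(α + Σx, β + Σt) = Gamma(12 + 28, 16 + 7) = Gamma(40, 23).
Posterior mean = α'/β' = 40/23.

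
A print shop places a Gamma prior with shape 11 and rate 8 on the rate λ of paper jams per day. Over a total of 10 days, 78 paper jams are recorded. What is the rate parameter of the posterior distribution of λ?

Total count 78 over total exposure 10 days.
The Gamma prior is conjugate for the Poisson rate, so λ | data ~ Gamma(11+78, 8+10) = Gamma(89, 18).

18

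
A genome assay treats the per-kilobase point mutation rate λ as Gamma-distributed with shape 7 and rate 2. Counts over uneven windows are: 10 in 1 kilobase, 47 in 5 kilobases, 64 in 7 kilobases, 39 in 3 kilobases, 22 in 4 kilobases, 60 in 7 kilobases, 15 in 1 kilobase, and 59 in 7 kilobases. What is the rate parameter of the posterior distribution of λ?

Total count: 10 + 47 + 64 + 39 + 22 + 60 + 15 + 59 = 316.
Total exposure: 1 + 5 + 7 + 3 + 4 + 7 + 1 + 7 = 35 kilobases.
By Gamma–Poisson conjugacy, the posterior is Gamma(α + Σx, β + Σt) = Gamma(7 + 316, 2 + 35) = Gamma(323, 37).

37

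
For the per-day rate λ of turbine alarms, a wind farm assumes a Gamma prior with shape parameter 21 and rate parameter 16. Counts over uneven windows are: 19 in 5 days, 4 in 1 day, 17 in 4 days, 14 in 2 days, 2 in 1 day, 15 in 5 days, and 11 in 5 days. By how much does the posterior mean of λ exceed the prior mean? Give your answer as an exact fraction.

829/624

Total count: 19 + 4 + 17 + 14 + 2 + 15 + 11 = 82.
Total exposure: 5 + 1 + 4 + 2 + 1 + 5 + 5 = 23 days.
The Gamma prior is conjugate for the Poisson rate, so λ | data ~ Gamma(21+82, 16+23) = Gamma(103, 39).
Posterior mean = 103/39 = 103/39; prior mean = 21/16 = 21/16. Difference = 103/39 − 21/16 = 829/624.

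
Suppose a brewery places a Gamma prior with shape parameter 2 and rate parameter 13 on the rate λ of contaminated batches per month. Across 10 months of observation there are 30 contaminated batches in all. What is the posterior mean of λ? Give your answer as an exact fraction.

Total count 30 over total exposure 10 months.
Posterior: α' = 2 + 30 = 32, β' = 13 + 10 = 23.
Posterior mean = α'/β' = 32/23.

32/23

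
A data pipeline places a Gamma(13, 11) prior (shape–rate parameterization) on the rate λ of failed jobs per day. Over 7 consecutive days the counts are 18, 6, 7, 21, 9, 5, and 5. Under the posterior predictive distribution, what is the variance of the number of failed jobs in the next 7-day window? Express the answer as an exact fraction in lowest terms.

Total count: 18 + 6 + 7 + 21 + 9 + 5 + 5 = 71.
Total exposure: 7 days.
The Gamma prior is conjugate for the Poisson rate, so λ | data ~ Gamma(13+71, 11+7) = Gamma(84, 18).
The posterior predictive for a window of length T is Negative Binomial with variance T·α'·(β'+T)/β'² = 7·84·25/324 = 1225/27.

1225/27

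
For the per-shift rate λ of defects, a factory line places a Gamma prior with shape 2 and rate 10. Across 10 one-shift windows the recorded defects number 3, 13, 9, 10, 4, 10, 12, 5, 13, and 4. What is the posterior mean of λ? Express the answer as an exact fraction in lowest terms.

Total count: 3 + 13 + 9 + 10 + 4 + 10 + 12 + 5 + 13 + 4 = 83.
Total exposure: 10 shifts.
By Gamma–Poisson conjugacy, the posterior is Gamma(α + Σx, β + Σt) = Gamma(2 + 83, 10 + 10) = Gamma(85, 20).
Posterior mean = α'/β' = 85/20 = 17/4.

17/4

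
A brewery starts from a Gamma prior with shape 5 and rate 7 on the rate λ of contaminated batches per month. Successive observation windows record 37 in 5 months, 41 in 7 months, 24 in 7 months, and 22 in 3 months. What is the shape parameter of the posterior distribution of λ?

Total count: 37 + 41 + 24 + 22 = 124.
Total exposure: 5 + 7 + 7 + 3 = 22 months.
The Gamma prior is conjugate for the Poisson rate, so λ | data ~ Gamma(5+124, 7+22) = Gamma(129, 29).

129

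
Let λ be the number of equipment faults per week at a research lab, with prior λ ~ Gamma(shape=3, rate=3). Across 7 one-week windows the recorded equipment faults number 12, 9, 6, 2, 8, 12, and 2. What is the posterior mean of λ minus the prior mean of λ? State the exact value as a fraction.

22/5

Total count: 12 + 9 + 6 + 2 + 8 + 12 + 2 = 51.
Total exposure: 7 weeks.
By Gamma–Poisson conjugacy, the posterior is Gamma(α + Σx, β + Σt) = Gamma(3 + 51, 3 + 7) = Gamma(54, 10).
Posterior mean = 54/10 = 27/5; prior mean = 3/3 = 1. Difference = 27/5 − 1 = 22/5.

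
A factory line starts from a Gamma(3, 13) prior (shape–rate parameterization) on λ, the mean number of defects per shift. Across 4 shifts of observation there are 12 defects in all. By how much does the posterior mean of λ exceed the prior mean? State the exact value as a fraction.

Total count 12 over total exposure 4 shifts.
The Gamma prior is conjugate for the Poisson rate, so λ | data ~ Gamma(3+12, 13+4) = Gamma(15, 17).
Posterior mean = 15/17 = 15/17; prior mean = 3/13 = 3/13. Difference = 15/17 − 3/13 = 144/221.

144/221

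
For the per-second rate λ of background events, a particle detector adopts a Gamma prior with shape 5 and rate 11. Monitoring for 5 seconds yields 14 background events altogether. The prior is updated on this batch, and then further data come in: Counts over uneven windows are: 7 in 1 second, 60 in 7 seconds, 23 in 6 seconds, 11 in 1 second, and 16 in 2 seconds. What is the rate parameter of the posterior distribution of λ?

Total count 14 over total exposure 5 seconds.
After the first batch: Gamma(5 + 14, 11 + 5) = Gamma(19, 16).
Total count: 7 + 60 + 23 + 11 + 16 = 117.
Total exposure: 1 + 7 + 6 + 1 + 2 = 17 seconds.
After the second batch: Gamma(19 + 117, 16 + 17) = Gamma(136, 33).

33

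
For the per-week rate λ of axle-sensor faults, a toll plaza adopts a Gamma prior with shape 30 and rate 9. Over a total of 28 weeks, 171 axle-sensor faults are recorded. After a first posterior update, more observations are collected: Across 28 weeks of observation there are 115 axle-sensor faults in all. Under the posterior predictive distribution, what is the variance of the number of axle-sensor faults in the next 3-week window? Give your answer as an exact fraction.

64464/4225

Total count 171 over total exposure 28 weeks.
After the first batch: Gamma(30 + 171, 9 + 28) = Gamma(201, 37).
Total count 115 over total exposure 28 weeks.
After the second batch: Gamma(201 + 115, 37 + 28) = Gamma(316, 65).
The posterior predictive for a window of length T is Negative Binomial with variance T·α'·(β'+T)/β'² = 3·316·68/4225 = 64464/4225.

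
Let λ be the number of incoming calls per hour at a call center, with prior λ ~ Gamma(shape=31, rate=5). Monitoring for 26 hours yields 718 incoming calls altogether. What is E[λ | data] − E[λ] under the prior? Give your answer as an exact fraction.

2784/155

Total count 718 over total exposure 26 hours.
Posterior: α' = 31 + 718 = 749, β' = 5 + 26 = 31.
Posterior mean = 749/31 = 749/31; prior mean = 31/5 = 31/5. Difference = 749/31 − 31/5 = 2784/155.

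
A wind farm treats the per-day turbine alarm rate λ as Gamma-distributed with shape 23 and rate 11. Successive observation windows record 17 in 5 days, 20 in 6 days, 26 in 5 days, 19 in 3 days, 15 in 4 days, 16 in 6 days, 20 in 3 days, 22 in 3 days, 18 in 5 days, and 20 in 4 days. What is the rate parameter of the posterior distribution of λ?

55

Total count: 17 + 20 + 26 + 19 + 15 + 16 + 20 + 22 + 18 + 20 = 193.
Total exposure: 5 + 6 + 5 + 3 + 4 + 6 + 3 + 3 + 5 + 4 = 44 days.
Posterior: α' = 23 + 193 = 216, β' = 11 + 44 = 55.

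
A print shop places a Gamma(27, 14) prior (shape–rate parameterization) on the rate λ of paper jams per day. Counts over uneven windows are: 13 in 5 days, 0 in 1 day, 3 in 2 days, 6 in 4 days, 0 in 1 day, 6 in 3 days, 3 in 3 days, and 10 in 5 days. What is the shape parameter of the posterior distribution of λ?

68

Total count: 13 + 0 + 3 + 6 + 0 + 6 + 3 + 10 = 41.
Total exposure: 5 + 1 + 2 + 4 + 1 + 3 + 3 + 5 = 24 days.
The Gamma prior is conjugate for the Poisson rate, so λ | data ~ Gamma(27+41, 14+24) = Gamma(68, 38).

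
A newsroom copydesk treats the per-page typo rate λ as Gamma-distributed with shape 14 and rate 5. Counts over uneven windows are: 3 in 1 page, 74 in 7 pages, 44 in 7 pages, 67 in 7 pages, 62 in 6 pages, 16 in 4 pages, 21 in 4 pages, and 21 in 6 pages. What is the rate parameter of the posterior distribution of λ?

Total count: 3 + 74 + 44 + 67 + 62 + 16 + 21 + 21 = 308.
Total exposure: 1 + 7 + 7 + 7 + 6 + 4 + 4 + 6 = 42 pages.
By Gamma–Poisson conjugacy, the posterior is Gamma(α + Σx, β + Σt) = Gamma(14 + 308, 5 + 42) = Gamma(322, 47).

47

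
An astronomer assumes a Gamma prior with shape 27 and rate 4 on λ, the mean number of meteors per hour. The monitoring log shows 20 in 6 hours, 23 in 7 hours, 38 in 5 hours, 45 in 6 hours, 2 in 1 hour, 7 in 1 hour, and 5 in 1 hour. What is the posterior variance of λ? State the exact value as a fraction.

167/961

Total count: 20 + 23 + 38 + 45 + 2 + 7 + 5 = 140.
Total exposure: 6 + 7 + 5 + 6 + 1 + 1 + 1 = 27 hours.
Posterior: α' = 27 + 140 = 167, β' = 4 + 27 = 31.
Posterior variance = α'/β'² = 167/961.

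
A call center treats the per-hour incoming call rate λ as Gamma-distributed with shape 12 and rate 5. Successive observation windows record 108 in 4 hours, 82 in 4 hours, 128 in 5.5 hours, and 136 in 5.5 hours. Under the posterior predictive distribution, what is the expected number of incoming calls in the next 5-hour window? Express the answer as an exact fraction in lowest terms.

Total count: 108 + 82 + 128 + 136 = 454.
Total exposure: 4 + 4 + 5.5 + 5.5 = 19 hours.
Gamma(α, β) with Poisson data over total exposure Σt gives posterior Gamma(α+Σx, β+Σt) = Gamma(466, 24).
Predictive mean over a 5-hour window = T·E[λ|data] = 5·466/24 = 1165/12.

1165/12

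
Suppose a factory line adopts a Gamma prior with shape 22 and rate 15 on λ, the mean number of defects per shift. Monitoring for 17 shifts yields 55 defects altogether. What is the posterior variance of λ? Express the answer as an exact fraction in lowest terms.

Total count 55 over total exposure 17 shifts.
Gamma(α, β) with Poisson data over total exposure Σt gives posterior Gamma(α+Σx, β+Σt) = Gamma(77, 32).
Posterior variance = α'/β'² = 77/1024.

77/1024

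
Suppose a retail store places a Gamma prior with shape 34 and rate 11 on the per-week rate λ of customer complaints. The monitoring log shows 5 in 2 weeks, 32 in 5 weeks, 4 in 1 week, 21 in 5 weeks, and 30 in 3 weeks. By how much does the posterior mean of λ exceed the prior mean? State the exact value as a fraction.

52/33

Total count: 5 + 32 + 4 + 21 + 30 = 92.
Total exposure: 2 + 5 + 1 + 5 + 3 = 16 weeks.
By Gamma–Poisson conjugacy, the posterior is Gamma(α + Σx, β + Σt) = Gamma(34 + 92, 11 + 16) = Gamma(126, 27).
Posterior mean = 126/27 = 14/3; prior mean = 34/11 = 34/11. Difference = 14/3 − 34/11 = 52/33.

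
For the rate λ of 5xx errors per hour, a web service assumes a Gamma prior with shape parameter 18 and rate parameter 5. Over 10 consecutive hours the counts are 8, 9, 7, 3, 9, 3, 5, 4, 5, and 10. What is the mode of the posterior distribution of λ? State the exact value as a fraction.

16/3

Total count: 8 + 9 + 7 + 3 + 9 + 3 + 5 + 4 + 5 + 10 = 63.
Total exposure: 10 hours.
Conjugate update: add total count to the shape and total exposure to the rate, giving Gamma(81, 15).
Posterior mode = (α'−1)/β' = 80/15 = 16/3.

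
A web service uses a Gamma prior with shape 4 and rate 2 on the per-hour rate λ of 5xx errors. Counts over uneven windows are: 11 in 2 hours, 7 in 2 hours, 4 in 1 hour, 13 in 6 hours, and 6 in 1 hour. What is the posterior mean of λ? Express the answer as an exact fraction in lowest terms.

45/14

Total count: 11 + 7 + 4 + 13 + 6 = 41.
Total exposure: 2 + 2 + 1 + 6 + 1 = 12 hours.
Gamma(α, β) with Poisson data over total exposure Σt gives posterior Gamma(α+Σx, β+Σt) = Gamma(45, 14).
Posterior mean = α'/β' = 45/14.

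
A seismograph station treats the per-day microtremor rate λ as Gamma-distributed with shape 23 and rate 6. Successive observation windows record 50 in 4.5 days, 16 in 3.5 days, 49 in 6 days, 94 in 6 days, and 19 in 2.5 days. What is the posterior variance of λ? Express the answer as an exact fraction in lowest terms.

1004/3249

Total count: 50 + 16 + 49 + 94 + 19 = 228.
Total exposure: 4.5 + 3.5 + 6 + 6 + 2.5 = 22.5 days.
By Gamma–Poisson conjugacy, the posterior is Gamma(α + Σx, β + Σt) = Gamma(23 + 228, 6 + 22.5) = Gamma(251, 57/2).
Posterior variance = α'/β'² = 251/(3249/4) = 1004/3249.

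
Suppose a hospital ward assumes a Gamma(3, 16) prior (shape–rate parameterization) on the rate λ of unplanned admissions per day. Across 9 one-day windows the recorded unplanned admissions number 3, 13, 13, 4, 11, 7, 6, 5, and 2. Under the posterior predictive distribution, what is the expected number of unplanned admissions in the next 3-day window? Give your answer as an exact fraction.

201/25

Total count: 3 + 13 + 13 + 4 + 11 + 7 + 6 + 5 + 2 = 64.
Total exposure: 9 days.
Conjugate update: add total count to the shape and total exposure to the rate, giving Gamma(67, 25).
Predictive mean over a 3-day window = T·E[λ|data] = 3·67/25 = 201/25.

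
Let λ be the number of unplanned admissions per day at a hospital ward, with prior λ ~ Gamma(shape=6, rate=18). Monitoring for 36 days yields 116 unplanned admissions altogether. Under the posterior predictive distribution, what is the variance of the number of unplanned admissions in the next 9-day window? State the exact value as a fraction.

427/18

Total count 116 over total exposure 36 days.
By Gamma–Poisson conjugacy, the posterior is Gamma(α + Σx, β + Σt) = Gamma(6 + 116, 18 + 36) = Gamma(122, 54).
The posterior predictive for a window of length T is Negative Binomial with variance T·α'·(β'+T)/β'² = 9·122·63/2916 = 427/18.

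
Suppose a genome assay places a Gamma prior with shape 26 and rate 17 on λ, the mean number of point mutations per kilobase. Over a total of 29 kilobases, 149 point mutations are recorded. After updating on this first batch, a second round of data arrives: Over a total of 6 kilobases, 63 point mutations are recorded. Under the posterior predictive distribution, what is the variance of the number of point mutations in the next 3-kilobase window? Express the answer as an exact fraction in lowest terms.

19635/1352

Total count 149 over total exposure 29 kilobases.
After the first batch: Gamma(26 + 149, 17 + 29) = Gamma(175, 46).
Total count 63 over total exposure 6 kilobases.
After the second batch: Gamma(175 + 63, 46 + 6) = Gamma(238, 52).
The posterior predictive for a window of length T is Negative Binomial with variance T·α'·(β'+T)/β'² = 3·238·55/2704 = 19635/1352.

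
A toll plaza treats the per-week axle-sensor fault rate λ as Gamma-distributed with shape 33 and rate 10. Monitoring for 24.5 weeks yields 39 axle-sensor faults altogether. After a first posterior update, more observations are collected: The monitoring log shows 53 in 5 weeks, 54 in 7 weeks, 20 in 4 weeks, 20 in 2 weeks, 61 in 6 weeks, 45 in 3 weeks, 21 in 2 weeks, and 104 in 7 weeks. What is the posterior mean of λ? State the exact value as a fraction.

300/47

Total count 39 over total exposure 24.5 weeks.
After the first batch: Gamma(33 + 39, 10 + 24.5) = Gamma(72, 69/2).
Total count: 53 + 54 + 20 + 20 + 61 + 45 + 21 + 104 = 378.
Total exposure: 5 + 7 + 4 + 2 + 6 + 3 + 2 + 7 = 36 weeks.
After the second batch: Gamma(72 + 378, 69/2 + 36) = Gamma(450, 141/2).
Posterior mean = α'/β' = 450/(141/2) = 300/47.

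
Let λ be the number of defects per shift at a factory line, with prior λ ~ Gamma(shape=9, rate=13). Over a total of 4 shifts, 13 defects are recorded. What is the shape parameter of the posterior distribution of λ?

22

Total count 13 over total exposure 4 shifts.
The Gamma prior is conjugate for the Poisson rate, so λ | data ~ Gamma(9+13, 13+4) = Gamma(22, 17).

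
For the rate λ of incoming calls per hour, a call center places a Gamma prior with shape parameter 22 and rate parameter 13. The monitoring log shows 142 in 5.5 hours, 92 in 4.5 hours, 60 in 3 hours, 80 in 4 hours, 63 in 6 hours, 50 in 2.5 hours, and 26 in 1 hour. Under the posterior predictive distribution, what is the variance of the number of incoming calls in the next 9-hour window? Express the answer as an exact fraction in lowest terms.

Total count: 142 + 92 + 60 + 80 + 63 + 50 + 26 = 513.
Total exposure: 5.5 + 4.5 + 3 + 4 + 6 + 2.5 + 1 = 26.5 hours.
Gamma(α, β) with Poisson data over total exposure Σt gives posterior Gamma(α+Σx, β+Σt) = Gamma(535, 79/2).
The posterior predictive for a window of length T is Negative Binomial with variance T·α'·(β'+T)/β'² = 9·535·(97/2)/(6241/4) = 934110/6241.

934110/6241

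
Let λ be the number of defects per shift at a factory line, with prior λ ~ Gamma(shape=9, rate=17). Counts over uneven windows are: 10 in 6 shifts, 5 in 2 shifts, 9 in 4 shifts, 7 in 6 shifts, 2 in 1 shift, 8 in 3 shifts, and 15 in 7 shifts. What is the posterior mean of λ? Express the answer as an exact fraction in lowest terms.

Total count: 10 + 5 + 9 + 7 + 2 + 8 + 15 = 56.
Total exposure: 6 + 2 + 4 + 6 + 1 + 3 + 7 = 29 shifts.
Gamma(α, β) with Poisson data over total exposure Σt gives posterior Gamma(α+Σx, β+Σt) = Gamma(65, 46).
Posterior mean = α'/β' = 65/46.

65/46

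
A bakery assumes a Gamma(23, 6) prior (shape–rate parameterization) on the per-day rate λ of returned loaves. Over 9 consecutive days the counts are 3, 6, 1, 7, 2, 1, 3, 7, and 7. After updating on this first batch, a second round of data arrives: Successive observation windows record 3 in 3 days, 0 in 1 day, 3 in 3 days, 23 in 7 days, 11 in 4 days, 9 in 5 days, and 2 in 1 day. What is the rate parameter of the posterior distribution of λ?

Total count: 3 + 6 + 1 + 7 + 2 + 1 + 3 + 7 + 7 = 37.
Total exposure: 9 days.
After the first batch: Gamma(23 + 37, 6 + 9) = Gamma(60, 15).
Total count: 3 + 0 + 3 + 23 + 11 + 9 + 2 = 51.
Total exposure: 3 + 1 + 3 + 7 + 4 + 5 + 1 = 24 days.
After the second batch: Gamma(60 + 51, 15 + 24) = Gamma(111, 39).

39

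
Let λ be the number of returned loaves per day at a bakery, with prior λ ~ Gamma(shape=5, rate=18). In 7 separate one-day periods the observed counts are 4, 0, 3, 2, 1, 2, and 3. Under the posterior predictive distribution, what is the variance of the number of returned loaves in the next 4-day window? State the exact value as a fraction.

Total count: 4 + 0 + 3 + 2 + 1 + 2 + 3 = 15.
Total exposure: 7 days.
Gamma(α, β) with Poisson data over total exposure Σt gives posterior Gamma(α+Σx, β+Σt) = Gamma(20, 25).
The posterior predictive for a window of length T is Negative Binomial with variance T·α'·(β'+T)/β'² = 4·20·29/625 = 464/125.

464/125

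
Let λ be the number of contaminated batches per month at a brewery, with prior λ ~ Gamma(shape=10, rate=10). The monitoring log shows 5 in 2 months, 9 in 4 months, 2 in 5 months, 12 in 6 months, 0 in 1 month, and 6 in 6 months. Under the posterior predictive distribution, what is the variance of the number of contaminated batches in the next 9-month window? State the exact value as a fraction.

4257/289

Total count: 5 + 9 + 2 + 12 + 0 + 6 = 34.
Total exposure: 2 + 4 + 5 + 6 + 1 + 6 = 24 months.
By Gamma–Poisson conjugacy, the posterior is Gamma(α + Σx, β + Σt) = Gamma(10 + 34, 10 + 24) = Gamma(44, 34).
The posterior predictive for a window of length T is Negative Binomial with variance T·α'·(β'+T)/β'² = 9·44·43/1156 = 4257/289.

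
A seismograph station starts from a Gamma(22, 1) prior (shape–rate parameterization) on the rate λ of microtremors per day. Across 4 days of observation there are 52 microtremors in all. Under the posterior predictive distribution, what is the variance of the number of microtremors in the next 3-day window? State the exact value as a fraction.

Total count 52 over total exposure 4 days.
Posterior: α' = 22 + 52 = 74, β' = 1 + 4 = 5.
The posterior predictive for a window of length T is Negative Binomial with variance T·α'·(β'+T)/β'² = 3·74·8/25 = 1776/25.

1776/25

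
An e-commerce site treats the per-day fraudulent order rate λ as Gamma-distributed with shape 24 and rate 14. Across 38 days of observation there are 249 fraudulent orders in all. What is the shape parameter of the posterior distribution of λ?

Total count 249 over total exposure 38 days.
The Gamma prior is conjugate for the Poisson rate, so λ | data ~ Gamma(24+249, 14+38) = Gamma(273, 52).

273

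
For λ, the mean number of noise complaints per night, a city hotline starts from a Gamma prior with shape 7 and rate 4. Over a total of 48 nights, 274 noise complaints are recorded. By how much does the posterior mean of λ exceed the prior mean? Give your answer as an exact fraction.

Total count 274 over total exposure 48 nights.
Posterior: α' = 7 + 274 = 281, β' = 4 + 48 = 52.
Posterior mean = 281/52 = 281/52; prior mean = 7/4 = 7/4. Difference = 281/52 − 7/4 = 95/26.

95/26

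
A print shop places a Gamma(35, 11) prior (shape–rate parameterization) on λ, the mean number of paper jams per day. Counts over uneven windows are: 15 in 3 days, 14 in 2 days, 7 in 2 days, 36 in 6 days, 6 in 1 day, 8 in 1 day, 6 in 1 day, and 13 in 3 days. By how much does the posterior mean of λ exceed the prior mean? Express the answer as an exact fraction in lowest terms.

49/33

Total count: 15 + 14 + 7 + 36 + 6 + 8 + 6 + 13 = 105.
Total exposure: 3 + 2 + 2 + 6 + 1 + 1 + 1 + 3 = 19 days.
Posterior: α' = 35 + 105 = 140, β' = 11 + 19 = 30.
Posterior mean = 140/30 = 14/3; prior mean = 35/11 = 35/11. Difference = 14/3 − 35/11 = 49/33.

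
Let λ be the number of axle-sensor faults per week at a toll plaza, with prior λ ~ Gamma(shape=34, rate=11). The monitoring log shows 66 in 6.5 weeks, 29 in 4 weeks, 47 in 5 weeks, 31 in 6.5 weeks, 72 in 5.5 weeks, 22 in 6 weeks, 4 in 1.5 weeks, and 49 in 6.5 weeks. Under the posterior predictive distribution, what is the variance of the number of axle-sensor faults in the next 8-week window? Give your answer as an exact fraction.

228448/3675

Total count: 66 + 29 + 47 + 31 + 72 + 22 + 4 + 49 = 320.
Total exposure: 6.5 + 4 + 5 + 6.5 + 5.5 + 6 + 1.5 + 6.5 = 41.5 weeks.
The Gamma prior is conjugate for the Poisson rate, so λ | data ~ Gamma(34+320, 11+41.5) = Gamma(354, 105/2).
The posterior predictive for a window of length T is Negative Binomial with variance T·α'·(β'+T)/β'² = 8·354·(121/2)/(11025/4) = 228448/3675.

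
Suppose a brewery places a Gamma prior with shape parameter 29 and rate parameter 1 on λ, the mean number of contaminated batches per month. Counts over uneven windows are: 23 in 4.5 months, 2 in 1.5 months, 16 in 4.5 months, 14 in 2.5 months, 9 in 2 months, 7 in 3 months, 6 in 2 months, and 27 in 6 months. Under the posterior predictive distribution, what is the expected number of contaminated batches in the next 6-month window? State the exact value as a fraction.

Total count: 23 + 2 + 16 + 14 + 9 + 7 + 6 + 27 = 104.
Total exposure: 4.5 + 1.5 + 4.5 + 2.5 + 2 + 3 + 2 + 6 = 26 months.
The Gamma prior is conjugate for the Poisson rate, so λ | data ~ Gamma(29+104, 1+26) = Gamma(133, 27).
Predictive mean over a 6-month window = T·E[λ|data] = 6·133/27 = 266/9.

266/9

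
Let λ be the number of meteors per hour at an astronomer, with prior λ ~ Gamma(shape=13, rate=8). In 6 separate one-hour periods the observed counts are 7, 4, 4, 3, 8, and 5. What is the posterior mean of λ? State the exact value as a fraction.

22/7

Total count: 7 + 4 + 4 + 3 + 8 + 5 = 31.
Total exposure: 6 hours.
Posterior: α' = 13 + 31 = 44, β' = 8 + 6 = 14.
Posterior mean = α'/β' = 44/14 = 22/7.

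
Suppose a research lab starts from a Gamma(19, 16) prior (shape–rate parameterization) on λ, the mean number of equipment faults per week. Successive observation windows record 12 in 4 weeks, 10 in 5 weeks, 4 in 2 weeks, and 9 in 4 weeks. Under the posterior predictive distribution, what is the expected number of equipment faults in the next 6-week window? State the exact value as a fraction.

324/31

Total count: 12 + 10 + 4 + 9 = 35.
Total exposure: 4 + 5 + 2 + 4 = 15 weeks.
Conjugate update: add total count to the shape and total exposure to the rate, giving Gamma(54, 31).
Predictive mean over a 6-week window = T·E[λ|data] = 6·54/31 = 324/31.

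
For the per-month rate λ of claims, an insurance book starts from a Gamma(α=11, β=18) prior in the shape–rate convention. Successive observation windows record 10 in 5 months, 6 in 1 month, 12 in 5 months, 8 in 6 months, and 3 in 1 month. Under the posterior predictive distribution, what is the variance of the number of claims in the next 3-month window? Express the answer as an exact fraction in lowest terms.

Total count: 10 + 6 + 12 + 8 + 3 = 39.
Total exposure: 5 + 1 + 5 + 6 + 1 = 18 months.
Conjugate update: add total count to the shape and total exposure to the rate, giving Gamma(50, 36).
The posterior predictive for a window of length T is Negative Binomial with variance T·α'·(β'+T)/β'² = 3·50·39/1296 = 325/72.

325/72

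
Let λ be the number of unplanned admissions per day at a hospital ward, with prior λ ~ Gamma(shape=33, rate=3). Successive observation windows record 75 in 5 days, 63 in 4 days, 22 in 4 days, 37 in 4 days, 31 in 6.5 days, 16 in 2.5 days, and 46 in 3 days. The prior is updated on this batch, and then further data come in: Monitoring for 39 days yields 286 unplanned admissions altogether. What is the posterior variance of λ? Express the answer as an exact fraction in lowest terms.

Total count: 75 + 63 + 22 + 37 + 31 + 16 + 46 = 290.
Total exposure: 5 + 4 + 4 + 4 + 6.5 + 2.5 + 3 = 29 days.
After the first batch: Gamma(33 + 290, 3 + 29) = Gamma(323, 32).
Total count 286 over total exposure 39 days.
After the second batch: Gamma(323 + 286, 32 + 39) = Gamma(609, 71).
Posterior variance = α'/β'² = 609/5041.

609/5041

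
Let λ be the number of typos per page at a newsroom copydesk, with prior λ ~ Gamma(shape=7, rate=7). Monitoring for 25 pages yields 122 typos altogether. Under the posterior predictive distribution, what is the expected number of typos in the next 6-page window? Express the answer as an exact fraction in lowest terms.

387/16

Total count 122 over total exposure 25 pages.
Posterior: α' = 7 + 122 = 129, β' = 7 + 25 = 32.
Predictive mean over a 6-page window = T·E[λ|data] = 6·129/32 = 387/16.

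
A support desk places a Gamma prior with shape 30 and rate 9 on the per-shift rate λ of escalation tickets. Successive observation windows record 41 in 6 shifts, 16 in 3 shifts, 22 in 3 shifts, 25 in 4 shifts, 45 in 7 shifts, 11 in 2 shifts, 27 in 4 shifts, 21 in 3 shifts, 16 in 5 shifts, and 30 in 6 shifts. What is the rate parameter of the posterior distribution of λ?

52

Total count: 41 + 16 + 22 + 25 + 45 + 11 + 27 + 21 + 16 + 30 = 254.
Total exposure: 6 + 3 + 3 + 4 + 7 + 2 + 4 + 3 + 5 + 6 = 43 shifts.
By Gamma–Poisson conjugacy, the posterior is Gamma(α + Σx, β + Σt) = Gamma(30 + 254, 9 + 43) = Gamma(284, 52).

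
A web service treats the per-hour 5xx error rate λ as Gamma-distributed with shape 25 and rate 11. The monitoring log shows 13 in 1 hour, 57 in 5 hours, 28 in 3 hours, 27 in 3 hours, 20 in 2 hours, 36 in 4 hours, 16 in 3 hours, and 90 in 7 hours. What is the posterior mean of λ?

Total count: 13 + 57 + 28 + 27 + 20 + 36 + 16 + 90 = 287.
Total exposure: 1 + 5 + 3 + 3 + 2 + 4 + 3 + 7 = 28 hours.
By Gamma–Poisson conjugacy, the posterior is Gamma(α + Σx, β + Σt) = Gamma(25 + 287, 11 + 28) = Gamma(312, 39).
Posterior mean = α'/β' = 312/39 = 8.

8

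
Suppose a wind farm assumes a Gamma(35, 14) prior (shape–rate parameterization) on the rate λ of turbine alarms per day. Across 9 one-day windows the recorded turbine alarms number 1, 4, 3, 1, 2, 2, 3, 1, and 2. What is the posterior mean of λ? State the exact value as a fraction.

Total count: 1 + 4 + 3 + 1 + 2 + 2 + 3 + 1 + 2 = 19.
Total exposure: 9 days.
Conjugate update: add total count to the shape and total exposure to the rate, giving Gamma(54, 23).
Posterior mean = α'/β' = 54/23.

54/23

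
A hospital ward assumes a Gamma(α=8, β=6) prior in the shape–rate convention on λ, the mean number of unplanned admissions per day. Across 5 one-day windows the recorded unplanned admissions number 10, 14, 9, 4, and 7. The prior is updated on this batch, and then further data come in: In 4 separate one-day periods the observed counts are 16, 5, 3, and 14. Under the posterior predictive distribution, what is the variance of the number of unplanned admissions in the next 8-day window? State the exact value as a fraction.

Total count: 10 + 14 + 9 + 4 + 7 = 44.
Total exposure: 5 days.
After the first batch: Gamma(8 + 44, 6 + 5) = Gamma(52, 11).
Total count: 16 + 5 + 3 + 14 = 38.
Total exposure: 4 days.
After the second batch: Gamma(52 + 38, 11 + 4) = Gamma(90, 15).
The posterior predictive for a window of length T is Negative Binomial with variance T·α'·(β'+T)/β'² = 8·90·23/225 = 368/5.

368/5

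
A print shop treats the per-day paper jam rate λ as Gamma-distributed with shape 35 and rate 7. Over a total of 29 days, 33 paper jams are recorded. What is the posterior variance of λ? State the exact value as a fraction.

17/324

Total count 33 over total exposure 29 days.
By Gamma–Poisson conjugacy, the posterior is Gamma(α + Σx, β + Σt) = Gamma(35 + 33, 7 + 29) = Gamma(68, 36).
Posterior variance = α'/β'² = 68/1296 = 17/324.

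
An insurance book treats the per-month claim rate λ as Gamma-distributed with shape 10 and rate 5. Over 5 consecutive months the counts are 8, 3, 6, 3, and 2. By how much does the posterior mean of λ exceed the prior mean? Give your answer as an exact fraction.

6/5

Total count: 8 + 3 + 6 + 3 + 2 = 22.
Total exposure: 5 months.
Conjugate update: add total count to the shape and total exposure to the rate, giving Gamma(32, 10).
Posterior mean = 32/10 = 16/5; prior mean = 10/5 = 2. Difference = 16/5 − 2 = 6/5.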